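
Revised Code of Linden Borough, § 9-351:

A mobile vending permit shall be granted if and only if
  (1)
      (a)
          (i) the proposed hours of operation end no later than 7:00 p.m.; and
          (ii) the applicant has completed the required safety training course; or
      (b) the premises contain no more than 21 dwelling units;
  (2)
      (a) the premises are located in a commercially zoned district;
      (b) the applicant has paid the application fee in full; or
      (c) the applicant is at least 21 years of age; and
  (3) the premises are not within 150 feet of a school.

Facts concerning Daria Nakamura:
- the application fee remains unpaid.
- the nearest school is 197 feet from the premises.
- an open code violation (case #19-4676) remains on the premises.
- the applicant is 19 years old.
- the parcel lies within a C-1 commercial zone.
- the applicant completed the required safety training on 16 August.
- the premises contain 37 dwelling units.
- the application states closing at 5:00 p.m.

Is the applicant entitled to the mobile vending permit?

(i) closes by 7 p.m. — met.
(ii) safety training — satisfied.
So (a) is satisfied (T AND T).
(b) ≤ 21 units — not met.
So (1) is satisfied (T OR F).
(a) commercially zoned — met.
(b) fee paid — not met.
(c) age ≥ 21 — not satisfied.
(2) = T OR F OR F = true.
(3) ≥150 ft from school — met.
So Overall is satisfied (T AND T AND T).

Yes — granted.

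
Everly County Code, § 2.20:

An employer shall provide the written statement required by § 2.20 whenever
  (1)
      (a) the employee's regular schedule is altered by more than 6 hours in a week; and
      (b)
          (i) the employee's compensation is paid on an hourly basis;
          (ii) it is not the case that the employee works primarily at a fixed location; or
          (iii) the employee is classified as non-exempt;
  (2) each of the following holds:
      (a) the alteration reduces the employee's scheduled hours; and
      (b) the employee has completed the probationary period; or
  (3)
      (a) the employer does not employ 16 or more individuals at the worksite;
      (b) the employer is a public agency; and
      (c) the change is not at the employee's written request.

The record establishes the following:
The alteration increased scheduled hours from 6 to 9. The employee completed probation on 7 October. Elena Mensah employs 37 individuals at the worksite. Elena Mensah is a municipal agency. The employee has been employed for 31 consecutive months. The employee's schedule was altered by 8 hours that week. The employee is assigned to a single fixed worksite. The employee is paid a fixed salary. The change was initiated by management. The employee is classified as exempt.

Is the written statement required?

No — not required.

(a) schedule shift > 6h — met.
(i) hourly-paid — not met.
(ii) not (fixed location) — not satisfied.
(iii) non-exempt — not met.
So (b) is not satisfied (F OR F OR F).
(1): T AND F → false.
(a) hours reduced — not met.
(b) past probation — satisfied.
(2): F AND T → false.
(a) not (≥ 16 at site) — not met.
(b) public agency — satisfied.
(c) not employee-requested — met.
(3): F AND T AND T → false.
So Overall is not satisfied (F OR F OR F).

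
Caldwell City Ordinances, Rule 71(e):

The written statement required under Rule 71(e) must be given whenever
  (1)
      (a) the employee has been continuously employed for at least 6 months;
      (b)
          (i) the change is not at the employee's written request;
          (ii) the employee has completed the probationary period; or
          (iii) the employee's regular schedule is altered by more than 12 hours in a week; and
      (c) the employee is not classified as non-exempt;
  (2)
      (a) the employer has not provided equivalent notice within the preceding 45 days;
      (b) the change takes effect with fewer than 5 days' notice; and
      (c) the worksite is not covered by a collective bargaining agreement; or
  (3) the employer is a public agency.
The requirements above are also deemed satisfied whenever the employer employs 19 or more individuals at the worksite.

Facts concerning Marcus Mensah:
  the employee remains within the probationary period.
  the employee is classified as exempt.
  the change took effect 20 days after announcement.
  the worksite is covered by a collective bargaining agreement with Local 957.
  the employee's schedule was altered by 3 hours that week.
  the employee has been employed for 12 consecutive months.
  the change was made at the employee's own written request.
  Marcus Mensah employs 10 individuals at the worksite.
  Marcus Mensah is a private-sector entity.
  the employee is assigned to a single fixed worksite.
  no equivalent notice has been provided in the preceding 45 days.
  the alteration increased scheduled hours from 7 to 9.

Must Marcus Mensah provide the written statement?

(a) tenure ≥ 6 mo. — holds.
(i) not employee-requested — not satisfied.
(ii) past probation — not satisfied.
(iii) schedule shift > 12h — not met.
So (b) is not satisfied (F OR F OR F).
(c) not (non-exempt) — satisfied.
(1): T AND F AND T → false.
(a) no recent notice — holds.
(b) < 5 days' notice — not met.
(c) no CBA — not met.
So (2) is not satisfied (T AND F AND F).
(3) public agency — not satisfied.
Overall = F OR F OR F = false.
Exception (≥ 19 at site) — not satisfied.
Result: main false OR exception false → false.

No — not required.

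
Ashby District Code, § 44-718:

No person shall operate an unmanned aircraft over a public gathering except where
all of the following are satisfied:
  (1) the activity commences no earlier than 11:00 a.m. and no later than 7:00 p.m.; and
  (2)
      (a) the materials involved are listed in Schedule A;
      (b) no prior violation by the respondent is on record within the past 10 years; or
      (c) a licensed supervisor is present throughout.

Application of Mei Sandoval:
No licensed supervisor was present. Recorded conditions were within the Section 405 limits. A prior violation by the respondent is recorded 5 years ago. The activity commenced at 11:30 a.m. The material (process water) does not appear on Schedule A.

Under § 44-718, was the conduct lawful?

No — unlawful.

(1) start within hours — satisfied.
(a) Schedule A material — not satisfied.
(b) no prior violation — not satisfied.
(c) supervisor present — not met.
So (2) is not satisfied (F OR F OR F).
Overall = T AND F = false.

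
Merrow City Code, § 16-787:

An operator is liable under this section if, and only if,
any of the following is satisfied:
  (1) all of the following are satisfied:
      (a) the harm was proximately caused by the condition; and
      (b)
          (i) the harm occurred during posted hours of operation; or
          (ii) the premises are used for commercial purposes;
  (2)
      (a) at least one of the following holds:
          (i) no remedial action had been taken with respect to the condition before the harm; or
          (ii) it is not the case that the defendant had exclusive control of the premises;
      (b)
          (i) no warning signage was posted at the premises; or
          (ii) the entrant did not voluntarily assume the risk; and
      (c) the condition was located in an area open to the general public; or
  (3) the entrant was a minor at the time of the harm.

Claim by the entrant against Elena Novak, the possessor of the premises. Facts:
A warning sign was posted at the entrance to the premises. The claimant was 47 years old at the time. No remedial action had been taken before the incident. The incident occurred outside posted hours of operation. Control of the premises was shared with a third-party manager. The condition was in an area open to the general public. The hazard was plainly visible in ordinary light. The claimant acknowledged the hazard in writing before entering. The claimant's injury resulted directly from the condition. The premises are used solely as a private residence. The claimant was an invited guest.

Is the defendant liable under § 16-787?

(a) proximate cause — holds.
(i) during posted hours — not met.
(ii) commercial use — not satisfied.
So (b) is not satisfied (F OR F).
So (1) is not satisfied (T AND F).
(i) no remedial action — met.
(ii) not (exclusive control) — satisfied.
(a) = T OR T = true.
(i) no signage posted — fails.
(ii) no assumed risk — not satisfied.
So (b) is not satisfied (F OR F).
(c) public area — holds.
So (2) is not satisfied (T AND F AND T).
(3) entrant a minor — fails.
Overall: F OR F OR F → false.

No — not liable.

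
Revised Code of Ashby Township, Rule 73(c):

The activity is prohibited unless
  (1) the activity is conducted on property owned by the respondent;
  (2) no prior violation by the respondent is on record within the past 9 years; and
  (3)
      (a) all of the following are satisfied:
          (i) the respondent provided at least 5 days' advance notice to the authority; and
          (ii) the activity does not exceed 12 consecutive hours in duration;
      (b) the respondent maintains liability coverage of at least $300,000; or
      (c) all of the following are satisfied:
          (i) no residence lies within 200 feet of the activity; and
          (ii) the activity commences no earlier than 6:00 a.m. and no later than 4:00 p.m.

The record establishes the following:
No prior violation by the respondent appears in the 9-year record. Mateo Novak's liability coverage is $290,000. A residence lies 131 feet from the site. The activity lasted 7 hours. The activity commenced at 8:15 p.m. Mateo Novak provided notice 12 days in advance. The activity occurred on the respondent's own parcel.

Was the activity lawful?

Yes — lawful.

(1) own property — met.
(2) no prior violation — satisfied.
(i) ≥5 days' notice — met.
(ii) ≤ 12 hrs duration — satisfied.
(a): T AND T → true.
(b) coverage ≥ $300,000 — not met.
(i) no residence in 200 ft — not met.
(ii) start within hours — fails.
So (c) is not satisfied (F AND F).
(3): T OR F OR F → true.
So Overall is satisfied (T AND T AND T).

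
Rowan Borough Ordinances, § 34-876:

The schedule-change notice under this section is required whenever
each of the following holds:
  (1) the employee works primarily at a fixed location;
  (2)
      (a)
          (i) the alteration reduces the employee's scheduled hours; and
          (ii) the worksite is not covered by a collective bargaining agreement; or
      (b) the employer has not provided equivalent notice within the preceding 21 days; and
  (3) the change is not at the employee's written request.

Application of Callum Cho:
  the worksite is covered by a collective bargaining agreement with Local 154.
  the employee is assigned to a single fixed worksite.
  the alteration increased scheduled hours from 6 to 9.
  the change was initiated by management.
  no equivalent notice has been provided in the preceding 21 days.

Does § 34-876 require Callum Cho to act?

(1) fixed location — met.
(i) hours reduced — fails.
(ii) no CBA — not met.
(a) = F AND F = false.
(b) no recent notice — met.
(2) = F OR T = true.
(3) not employee-requested — satisfied.
So Overall is satisfied (T AND T AND T).

Yes — required.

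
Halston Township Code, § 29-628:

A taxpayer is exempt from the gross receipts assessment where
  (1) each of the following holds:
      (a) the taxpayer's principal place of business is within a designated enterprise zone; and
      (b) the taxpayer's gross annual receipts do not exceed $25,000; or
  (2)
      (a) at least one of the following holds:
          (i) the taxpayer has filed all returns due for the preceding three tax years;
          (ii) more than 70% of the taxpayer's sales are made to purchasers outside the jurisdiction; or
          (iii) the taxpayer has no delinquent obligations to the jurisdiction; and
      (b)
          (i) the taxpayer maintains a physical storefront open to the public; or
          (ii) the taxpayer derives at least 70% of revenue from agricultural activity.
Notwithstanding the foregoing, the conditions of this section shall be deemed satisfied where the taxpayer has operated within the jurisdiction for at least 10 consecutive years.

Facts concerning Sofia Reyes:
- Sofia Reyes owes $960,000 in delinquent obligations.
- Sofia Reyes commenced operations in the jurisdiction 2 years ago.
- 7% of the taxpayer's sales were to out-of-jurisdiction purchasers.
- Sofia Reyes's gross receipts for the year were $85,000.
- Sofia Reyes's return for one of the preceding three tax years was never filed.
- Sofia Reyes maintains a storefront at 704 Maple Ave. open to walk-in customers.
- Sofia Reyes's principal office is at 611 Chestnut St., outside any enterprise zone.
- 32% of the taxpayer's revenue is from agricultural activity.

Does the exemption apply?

No — not exempt.

(a) in enterprise zone — not met.
(b) receipts ≤ $25,000 — not met.
(1): F AND F → false.
(i) returns current — fails.
(ii) >70% out-of-jur. sales — fails.
(iii) no delinquency — not met.
So (a) is not satisfied (F OR F OR F).
(i) has storefront — holds.
(ii) ≥70% agricultural — not met.
So (b) is satisfied (T OR F).
So (2) is not satisfied (F AND T).
So Overall is not satisfied (F OR F).
Exception (≥ 10 yrs in jurisdiction) — not satisfied.
Result: main false OR exception false → false.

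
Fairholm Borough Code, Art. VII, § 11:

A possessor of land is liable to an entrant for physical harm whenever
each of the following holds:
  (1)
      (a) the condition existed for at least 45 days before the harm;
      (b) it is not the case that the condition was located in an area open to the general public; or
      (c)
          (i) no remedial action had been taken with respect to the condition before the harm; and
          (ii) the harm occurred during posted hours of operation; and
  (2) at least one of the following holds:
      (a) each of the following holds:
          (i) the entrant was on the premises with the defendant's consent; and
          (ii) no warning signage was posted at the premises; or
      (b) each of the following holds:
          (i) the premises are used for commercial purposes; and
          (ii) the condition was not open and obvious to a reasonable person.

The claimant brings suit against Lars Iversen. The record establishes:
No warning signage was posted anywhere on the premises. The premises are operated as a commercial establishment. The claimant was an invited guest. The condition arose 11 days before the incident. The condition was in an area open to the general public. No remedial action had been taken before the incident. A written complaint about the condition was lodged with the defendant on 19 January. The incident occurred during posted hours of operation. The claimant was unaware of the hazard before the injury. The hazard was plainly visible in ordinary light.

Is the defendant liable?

Yes — liable.

(a) condition ≥45 days old — not satisfied.
(b) not (public area) — fails.
(i) no remedial action — met.
(ii) during posted hours — met.
(c) = T AND T = true.
(1): F OR F OR T → true.
(i) consent to enter — satisfied.
(ii) no signage posted — holds.
(a) = T AND T = true.
(i) commercial use — met.
(ii) not open/obvious — not satisfied.
(b) = T AND F = false.
(2): T OR F → true.
Overall: T AND T → true.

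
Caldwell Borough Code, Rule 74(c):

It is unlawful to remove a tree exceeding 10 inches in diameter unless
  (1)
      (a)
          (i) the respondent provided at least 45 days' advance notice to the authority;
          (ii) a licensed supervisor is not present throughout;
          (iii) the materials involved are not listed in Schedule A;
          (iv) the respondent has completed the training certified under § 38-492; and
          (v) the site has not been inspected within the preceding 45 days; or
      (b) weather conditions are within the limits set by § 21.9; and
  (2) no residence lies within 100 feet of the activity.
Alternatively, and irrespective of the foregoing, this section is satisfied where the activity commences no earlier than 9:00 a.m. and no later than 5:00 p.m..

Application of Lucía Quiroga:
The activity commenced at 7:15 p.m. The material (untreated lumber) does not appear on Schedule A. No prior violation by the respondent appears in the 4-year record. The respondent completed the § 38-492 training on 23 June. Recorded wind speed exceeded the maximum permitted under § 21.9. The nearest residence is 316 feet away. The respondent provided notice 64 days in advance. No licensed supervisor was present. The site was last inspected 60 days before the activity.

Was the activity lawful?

(i) ≥45 days' notice — holds.
(ii) not (supervisor present) — satisfied.
(iii) not (Schedule A material) — met.
(iv) training certified — met.
(v) not (site inspected) — satisfied.
(a): T AND T AND T AND T AND T → true.
(b) weather ok — fails.
So (1) is satisfied (T OR F).
(2) no residence in 100 ft — met.
Overall: T AND T → true.
Exception (start within hours) — not satisfied.
Result: main true OR exception false → true.

Yes — lawful.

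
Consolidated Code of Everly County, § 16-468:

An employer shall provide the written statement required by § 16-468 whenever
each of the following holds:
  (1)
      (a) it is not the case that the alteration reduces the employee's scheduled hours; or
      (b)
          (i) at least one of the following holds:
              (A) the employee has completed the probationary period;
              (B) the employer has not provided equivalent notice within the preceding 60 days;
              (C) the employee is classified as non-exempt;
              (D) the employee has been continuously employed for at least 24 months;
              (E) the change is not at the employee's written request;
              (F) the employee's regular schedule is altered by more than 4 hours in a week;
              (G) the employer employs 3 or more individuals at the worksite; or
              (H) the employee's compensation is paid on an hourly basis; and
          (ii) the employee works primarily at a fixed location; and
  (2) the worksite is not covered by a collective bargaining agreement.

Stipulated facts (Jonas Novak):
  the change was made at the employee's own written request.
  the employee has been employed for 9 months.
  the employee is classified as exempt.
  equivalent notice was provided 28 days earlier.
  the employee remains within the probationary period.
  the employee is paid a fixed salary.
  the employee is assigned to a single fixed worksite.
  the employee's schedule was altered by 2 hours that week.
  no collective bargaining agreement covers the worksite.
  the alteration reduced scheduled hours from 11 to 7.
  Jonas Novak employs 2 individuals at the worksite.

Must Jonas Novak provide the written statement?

No — not required.

(a) not (hours reduced) — not met.
(A) past probation — fails.
(B) no recent notice — not met.
(C) non-exempt — not met.
(D) tenure ≥ 24 mo. — not satisfied.
(E) not employee-requested — fails.
(F) schedule shift > 4h — not satisfied.
(G) ≥ 3 at site — not met.
(H) hourly-paid — not met.
So (i) is not satisfied (F OR F OR F OR F OR F OR F OR F OR F).
(ii) fixed location — satisfied.
(b): F AND T → false.
So (1) is not satisfied (F OR F).
(2) no CBA — met.
Overall: F AND T → false.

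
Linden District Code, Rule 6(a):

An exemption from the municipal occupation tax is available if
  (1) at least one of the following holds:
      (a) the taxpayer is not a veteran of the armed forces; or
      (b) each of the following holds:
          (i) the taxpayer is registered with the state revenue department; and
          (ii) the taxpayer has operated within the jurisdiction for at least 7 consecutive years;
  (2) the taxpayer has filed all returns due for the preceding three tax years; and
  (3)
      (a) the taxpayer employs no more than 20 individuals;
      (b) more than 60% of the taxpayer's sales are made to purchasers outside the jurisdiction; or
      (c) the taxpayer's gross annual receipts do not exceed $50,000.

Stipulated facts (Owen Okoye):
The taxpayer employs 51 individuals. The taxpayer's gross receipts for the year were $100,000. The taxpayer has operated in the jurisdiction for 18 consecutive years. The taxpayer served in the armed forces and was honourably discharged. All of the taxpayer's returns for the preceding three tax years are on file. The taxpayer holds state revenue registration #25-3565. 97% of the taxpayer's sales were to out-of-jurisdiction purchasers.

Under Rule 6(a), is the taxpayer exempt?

(a) not (veteran) — not satisfied.
(i) state-registered — met.
(ii) ≥ 7 yrs in jurisdiction — holds.
(b): T AND T → true.
(1): F OR T → true.
(2) returns current — satisfied.
(a) ≤ 20 employees — not met.
(b) >60% out-of-jur. sales — satisfied.
(c) receipts ≤ $50,000 — not satisfied.
So (3) is satisfied (F OR T OR F).
Overall = T AND T AND T = true.

Yes — exempt.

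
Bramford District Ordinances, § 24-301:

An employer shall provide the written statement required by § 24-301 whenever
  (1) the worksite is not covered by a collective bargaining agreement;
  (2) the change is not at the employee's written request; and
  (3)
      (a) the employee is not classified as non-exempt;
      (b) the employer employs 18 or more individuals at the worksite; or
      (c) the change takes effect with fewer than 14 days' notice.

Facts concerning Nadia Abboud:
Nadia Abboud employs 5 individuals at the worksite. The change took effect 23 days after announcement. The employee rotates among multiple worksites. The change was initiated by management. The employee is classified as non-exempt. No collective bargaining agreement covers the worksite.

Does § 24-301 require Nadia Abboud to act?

(1) no CBA — met.
(2) not employee-requested — satisfied.
(a) not (non-exempt) — not satisfied.
(b) ≥ 18 at site — fails.
(c) < 14 days' notice — not satisfied.
So (3) is not satisfied (F OR F OR F).
Overall = T AND T AND F = false.

No — not required.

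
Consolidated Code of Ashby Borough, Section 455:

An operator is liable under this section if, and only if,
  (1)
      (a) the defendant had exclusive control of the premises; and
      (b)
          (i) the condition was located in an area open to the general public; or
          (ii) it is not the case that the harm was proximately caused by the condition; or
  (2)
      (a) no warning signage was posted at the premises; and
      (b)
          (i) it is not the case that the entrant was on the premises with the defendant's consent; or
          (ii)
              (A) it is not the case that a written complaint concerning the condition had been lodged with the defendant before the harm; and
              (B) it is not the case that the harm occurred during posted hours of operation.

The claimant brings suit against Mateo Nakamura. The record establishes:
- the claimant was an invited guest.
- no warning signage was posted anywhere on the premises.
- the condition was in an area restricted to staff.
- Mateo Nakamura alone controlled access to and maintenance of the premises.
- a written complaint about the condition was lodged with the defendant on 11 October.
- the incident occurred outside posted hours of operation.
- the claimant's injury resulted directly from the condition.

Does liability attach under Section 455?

No — not liable.

(a) exclusive control — holds.
(i) public area — fails.
(ii) not (proximate cause) — not satisfied.
So (b) is not satisfied (F OR F).
(1): T AND F → false.
(a) no signage posted — holds.
(i) not (consent to enter) — fails.
(A) not (complaint lodged) — not met.
(B) not (during posted hours) — satisfied.
(ii): F AND T → false.
So (b) is not satisfied (F OR F).
(2) = T AND F = false.
Overall: F OR F → false.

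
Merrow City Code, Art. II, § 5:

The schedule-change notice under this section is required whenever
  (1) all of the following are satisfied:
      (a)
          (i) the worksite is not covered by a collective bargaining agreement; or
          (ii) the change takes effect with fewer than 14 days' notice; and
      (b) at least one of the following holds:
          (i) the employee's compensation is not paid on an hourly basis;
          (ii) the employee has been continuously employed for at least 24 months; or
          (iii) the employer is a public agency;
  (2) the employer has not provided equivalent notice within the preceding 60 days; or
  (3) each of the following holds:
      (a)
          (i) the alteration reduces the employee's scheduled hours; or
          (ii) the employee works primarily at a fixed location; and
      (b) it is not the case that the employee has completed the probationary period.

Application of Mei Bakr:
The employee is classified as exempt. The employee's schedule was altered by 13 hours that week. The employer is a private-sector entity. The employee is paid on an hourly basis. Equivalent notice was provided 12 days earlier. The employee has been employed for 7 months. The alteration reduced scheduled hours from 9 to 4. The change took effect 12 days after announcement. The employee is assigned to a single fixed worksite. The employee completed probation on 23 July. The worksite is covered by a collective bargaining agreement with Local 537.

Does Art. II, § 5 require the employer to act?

(i) no CBA — not met.
(ii) < 14 days' notice — met.
(a) = F OR T = true.
(i) not (hourly-paid) — not met.
(ii) tenure ≥ 24 mo. — fails.
(iii) public agency — not satisfied.
So (b) is not satisfied (F OR F OR F).
So (1) is not satisfied (T AND F).
(2) no recent notice — not satisfied.
(i) hours reduced — satisfied.
(ii) fixed location — satisfied.
(a) = T OR T = true.
(b) not (past probation) — not satisfied.
So (3) is not satisfied (T AND F).
Overall = F OR F OR F = false.

No — not required.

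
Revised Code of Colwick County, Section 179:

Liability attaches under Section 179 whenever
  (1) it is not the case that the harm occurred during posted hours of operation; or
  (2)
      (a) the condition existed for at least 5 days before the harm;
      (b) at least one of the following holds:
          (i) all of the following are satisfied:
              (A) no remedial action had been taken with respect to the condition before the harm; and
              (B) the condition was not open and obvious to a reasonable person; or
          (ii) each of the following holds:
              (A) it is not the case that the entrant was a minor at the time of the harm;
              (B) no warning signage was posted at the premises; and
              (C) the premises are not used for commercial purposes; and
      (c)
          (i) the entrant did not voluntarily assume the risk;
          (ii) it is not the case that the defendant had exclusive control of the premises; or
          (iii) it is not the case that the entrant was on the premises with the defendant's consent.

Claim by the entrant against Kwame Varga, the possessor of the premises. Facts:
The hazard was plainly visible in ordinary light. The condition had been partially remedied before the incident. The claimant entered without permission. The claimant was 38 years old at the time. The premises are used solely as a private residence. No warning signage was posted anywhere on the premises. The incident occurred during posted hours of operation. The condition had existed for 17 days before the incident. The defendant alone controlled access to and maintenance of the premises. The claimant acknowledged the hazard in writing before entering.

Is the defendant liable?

Yes — liable.

(1) not (during posted hours) — fails.
(a) condition ≥5 days old — satisfied.
(A) no remedial action — not satisfied.
(B) not open/obvious — not satisfied.
So (i) is not satisfied (F AND F).
(A) not (entrant a minor) — satisfied.
(B) no signage posted — satisfied.
(C) not (commercial use) — met.
(ii) = T AND T AND T = true.
(b) = F OR T = true.
(i) no assumed risk — not satisfied.
(ii) not (exclusive control) — not met.
(iii) not (consent to enter) — satisfied.
(c) = F OR F OR T = true.
(2) = T AND T AND T = true.
So Overall is satisfied (F OR T).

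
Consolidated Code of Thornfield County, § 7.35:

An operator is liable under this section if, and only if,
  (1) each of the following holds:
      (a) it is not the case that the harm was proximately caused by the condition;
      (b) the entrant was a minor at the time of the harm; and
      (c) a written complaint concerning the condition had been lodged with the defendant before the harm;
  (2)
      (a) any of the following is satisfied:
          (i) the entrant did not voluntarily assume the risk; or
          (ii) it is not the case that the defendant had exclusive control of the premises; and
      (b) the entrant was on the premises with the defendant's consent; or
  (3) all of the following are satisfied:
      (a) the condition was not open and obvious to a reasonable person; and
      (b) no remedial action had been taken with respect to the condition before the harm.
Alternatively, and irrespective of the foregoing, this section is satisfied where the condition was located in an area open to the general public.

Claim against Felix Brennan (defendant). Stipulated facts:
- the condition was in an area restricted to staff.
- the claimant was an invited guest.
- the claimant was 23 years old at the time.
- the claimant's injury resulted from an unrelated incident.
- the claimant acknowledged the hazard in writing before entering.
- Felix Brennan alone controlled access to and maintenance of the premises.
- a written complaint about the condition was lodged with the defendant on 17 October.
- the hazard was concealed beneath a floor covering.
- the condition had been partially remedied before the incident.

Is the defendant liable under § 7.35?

(a) not (proximate cause) — met.
(b) entrant a minor — not satisfied.
(c) complaint lodged — holds.
(1) = T AND F AND T = false.
(i) no assumed risk — not met.
(ii) not (exclusive control) — fails.
So (a) is not satisfied (F OR F).
(b) consent to enter — met.
(2): F AND T → false.
(a) not open/obvious — satisfied.
(b) no remedial action — fails.
So (3) is not satisfied (T AND F).
Overall: F OR F OR F → false.
Exception (public area) — not satisfied.
Result: main false OR exception false → false.

No — not liable.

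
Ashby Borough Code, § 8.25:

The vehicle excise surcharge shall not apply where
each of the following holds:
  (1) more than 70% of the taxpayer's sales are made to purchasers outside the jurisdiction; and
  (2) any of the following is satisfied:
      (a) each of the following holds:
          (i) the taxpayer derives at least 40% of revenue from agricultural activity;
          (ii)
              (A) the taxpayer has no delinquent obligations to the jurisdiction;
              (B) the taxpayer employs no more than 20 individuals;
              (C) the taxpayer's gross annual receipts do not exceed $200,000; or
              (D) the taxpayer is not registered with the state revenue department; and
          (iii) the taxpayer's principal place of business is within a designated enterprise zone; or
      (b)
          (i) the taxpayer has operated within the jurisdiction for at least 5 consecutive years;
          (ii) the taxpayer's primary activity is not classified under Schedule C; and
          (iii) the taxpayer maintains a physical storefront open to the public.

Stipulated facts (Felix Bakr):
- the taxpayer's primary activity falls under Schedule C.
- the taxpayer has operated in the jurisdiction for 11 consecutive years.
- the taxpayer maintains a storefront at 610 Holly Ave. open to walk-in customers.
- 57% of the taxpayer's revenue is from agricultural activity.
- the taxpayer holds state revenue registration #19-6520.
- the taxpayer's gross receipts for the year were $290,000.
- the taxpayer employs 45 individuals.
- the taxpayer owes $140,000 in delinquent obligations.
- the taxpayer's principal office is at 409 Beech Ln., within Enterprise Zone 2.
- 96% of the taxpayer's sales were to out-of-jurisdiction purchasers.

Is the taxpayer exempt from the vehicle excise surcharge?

No — not exempt.

(1) >70% out-of-jur. sales — holds.
(i) ≥40% agricultural — met.
(A) no delinquency — not satisfied.
(B) ≤ 20 employees — fails.
(C) receipts ≤ $200,000 — fails.
(D) not (state-registered) — not met.
(ii) = F OR F OR F OR F = false.
(iii) in enterprise zone — satisfied.
So (a) is not satisfied (T AND F AND T).
(i) ≥ 5 yrs in jurisdiction — satisfied.
(ii) not (Schedule C activity) — not satisfied.
(iii) has storefront — satisfied.
(b) = T AND F AND T = false.
So (2) is not satisfied (F OR F).
Overall = T AND F = false.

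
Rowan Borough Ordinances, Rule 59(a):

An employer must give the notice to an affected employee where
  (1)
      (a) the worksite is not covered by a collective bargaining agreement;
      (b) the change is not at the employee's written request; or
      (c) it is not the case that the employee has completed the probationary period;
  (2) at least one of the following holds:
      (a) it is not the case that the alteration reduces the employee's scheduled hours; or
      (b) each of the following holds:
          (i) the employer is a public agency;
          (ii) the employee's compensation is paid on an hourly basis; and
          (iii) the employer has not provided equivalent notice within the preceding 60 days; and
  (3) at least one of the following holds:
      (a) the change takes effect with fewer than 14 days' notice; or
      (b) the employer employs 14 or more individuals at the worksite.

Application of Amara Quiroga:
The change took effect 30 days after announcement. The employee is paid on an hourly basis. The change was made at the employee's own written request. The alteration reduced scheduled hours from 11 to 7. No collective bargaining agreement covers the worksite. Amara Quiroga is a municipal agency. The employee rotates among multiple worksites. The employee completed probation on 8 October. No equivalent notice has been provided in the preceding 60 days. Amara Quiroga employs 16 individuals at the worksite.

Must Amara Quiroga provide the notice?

(a) no CBA — satisfied.
(b) not employee-requested — not met.
(c) not (past probation) — not met.
(1): T OR F OR F → true.
(a) not (hours reduced) — not met.
(i) public agency — met.
(ii) hourly-paid — satisfied.
(iii) no recent notice — satisfied.
(b) = T AND T AND T = true.
(2): F OR T → true.
(a) < 14 days' notice — not met.
(b) ≥ 14 at site — met.
(3): F OR T → true.
So Overall is satisfied (T AND T AND T).

Yes — required.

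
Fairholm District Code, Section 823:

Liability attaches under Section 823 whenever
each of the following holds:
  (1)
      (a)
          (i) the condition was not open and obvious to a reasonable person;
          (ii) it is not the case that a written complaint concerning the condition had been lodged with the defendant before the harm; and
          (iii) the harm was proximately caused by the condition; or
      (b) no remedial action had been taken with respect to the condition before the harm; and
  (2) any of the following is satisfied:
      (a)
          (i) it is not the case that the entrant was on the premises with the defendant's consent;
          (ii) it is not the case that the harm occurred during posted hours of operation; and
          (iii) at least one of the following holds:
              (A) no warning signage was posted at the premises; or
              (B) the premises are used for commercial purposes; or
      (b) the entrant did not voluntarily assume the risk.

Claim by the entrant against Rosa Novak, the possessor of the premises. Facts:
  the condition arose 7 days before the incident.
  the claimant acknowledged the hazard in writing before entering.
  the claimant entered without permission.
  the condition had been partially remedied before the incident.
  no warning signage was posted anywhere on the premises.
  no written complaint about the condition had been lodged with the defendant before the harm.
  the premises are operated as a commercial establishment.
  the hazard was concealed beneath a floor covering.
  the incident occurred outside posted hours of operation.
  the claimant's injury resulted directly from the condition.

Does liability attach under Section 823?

Yes — liable.

(i) not open/obvious — satisfied.
(ii) not (complaint lodged) — satisfied.
(iii) proximate cause — holds.
So (a) is satisfied (T AND T AND T).
(b) no remedial action — not met.
(1): T OR F → true.
(i) not (consent to enter) — satisfied.
(ii) not (during posted hours) — holds.
(A) no signage posted — met.
(B) commercial use — satisfied.
So (iii) is satisfied (T OR T).
(a): T AND T AND T → true.
(b) no assumed risk — not met.
So (2) is satisfied (T OR F).
Overall: T AND T → true.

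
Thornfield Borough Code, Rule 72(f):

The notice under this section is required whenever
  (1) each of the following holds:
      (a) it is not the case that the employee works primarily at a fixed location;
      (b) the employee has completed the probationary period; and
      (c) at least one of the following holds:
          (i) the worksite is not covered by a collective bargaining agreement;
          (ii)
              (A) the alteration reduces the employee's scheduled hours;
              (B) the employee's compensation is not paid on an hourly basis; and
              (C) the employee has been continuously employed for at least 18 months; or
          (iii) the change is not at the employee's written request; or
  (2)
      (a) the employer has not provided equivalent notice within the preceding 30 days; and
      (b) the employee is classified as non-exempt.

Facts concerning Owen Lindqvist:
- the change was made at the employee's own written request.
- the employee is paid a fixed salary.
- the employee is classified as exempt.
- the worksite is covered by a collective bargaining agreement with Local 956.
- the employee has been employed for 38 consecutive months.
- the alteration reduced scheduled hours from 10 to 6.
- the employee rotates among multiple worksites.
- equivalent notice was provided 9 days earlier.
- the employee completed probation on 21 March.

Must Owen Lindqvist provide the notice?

(a) not (fixed location) — satisfied.
(b) past probation — satisfied.
(i) no CBA — not met.
(A) hours reduced — met.
(B) not (hourly-paid) — met.
(C) tenure ≥ 18 mo. — satisfied.
So (ii) is satisfied (T AND T AND T).
(iii) not employee-requested — fails.
So (c) is satisfied (F OR T OR F).
So (1) is satisfied (T AND T AND T).
(a) no recent notice — not satisfied.
(b) non-exempt — fails.
So (2) is not satisfied (F AND F).
Overall = T OR F = true.

Yes — required.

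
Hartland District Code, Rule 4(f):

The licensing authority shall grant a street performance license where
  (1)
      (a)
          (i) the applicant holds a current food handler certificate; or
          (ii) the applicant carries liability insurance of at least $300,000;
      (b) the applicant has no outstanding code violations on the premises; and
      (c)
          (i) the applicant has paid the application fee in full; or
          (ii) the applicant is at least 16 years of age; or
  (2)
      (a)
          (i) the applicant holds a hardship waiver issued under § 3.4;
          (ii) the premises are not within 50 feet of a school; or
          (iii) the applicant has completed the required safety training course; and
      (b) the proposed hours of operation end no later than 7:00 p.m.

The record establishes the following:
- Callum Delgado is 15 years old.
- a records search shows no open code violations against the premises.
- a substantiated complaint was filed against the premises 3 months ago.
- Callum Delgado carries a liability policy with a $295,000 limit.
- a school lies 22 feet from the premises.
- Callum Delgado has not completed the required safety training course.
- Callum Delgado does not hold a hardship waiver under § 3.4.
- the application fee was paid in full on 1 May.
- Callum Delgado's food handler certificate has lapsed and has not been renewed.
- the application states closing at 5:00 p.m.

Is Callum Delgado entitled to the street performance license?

No — denied.

(i) food handler cert. — not met.
(ii) insurance ≥ $300,000 — fails.
(a) = F OR F = false.
(b) no code violations — holds.
(i) fee paid — satisfied.
(ii) age ≥ 16 — not met.
(c) = T OR F = true.
(1) = F AND T AND T = false.
(i) hardship waiver — not met.
(ii) ≥50 ft from school — not satisfied.
(iii) safety training — not satisfied.
(a) = F OR F OR F = false.
(b) closes by 7 p.m. — holds.
So (2) is not satisfied (F AND T).
So Overall is not satisfied (F OR F).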